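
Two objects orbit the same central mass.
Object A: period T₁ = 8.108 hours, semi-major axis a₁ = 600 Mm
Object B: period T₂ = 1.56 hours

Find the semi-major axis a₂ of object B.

Convert to SI: T₁ = 8.108 hours = 29188.8 s; a₁ = 600 Mm = 6e+08 m; T₂ = 1.56 hours = 5616 s.
Kepler's third law: (T₁/T₂)² = (a₁/a₂)³ ⇒ a₂ = a₁ · (T₂/T₁)^(2/3).
T₂/T₁ = 5616 / 29188.8 = 0.192403.
a₂ = 6e+08 · (0.192403)^(2/3) m ≈ 2e+08 m = 200 Mm.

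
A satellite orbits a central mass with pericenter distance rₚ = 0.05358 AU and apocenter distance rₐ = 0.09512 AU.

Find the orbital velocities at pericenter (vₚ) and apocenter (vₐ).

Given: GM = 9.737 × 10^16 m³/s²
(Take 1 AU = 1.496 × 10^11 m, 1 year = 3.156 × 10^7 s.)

Convert to SI: rₚ = 0.05358 AU = 8.01557e+09 m; rₐ = 0.09512 AU = 1.423e+10 m.
Use the vis-viva equation v² = GM(2/r − 1/a) with a = (rₚ + rₐ)/2 = (8.01557e+09 + 1.423e+10)/2 = 1.11228e+10 m.
vₚ = √(GM · (2/rₚ − 1/a)) = √(9.737e+16 · (2/8.01557e+09 − 1/1.11228e+10)) m/s ≈ 3942 m/s = 0.8317 AU/year.
vₐ = √(GM · (2/rₐ − 1/a)) = √(9.737e+16 · (2/1.423e+10 − 1/1.11228e+10)) m/s ≈ 2221 m/s = 0.4685 AU/year.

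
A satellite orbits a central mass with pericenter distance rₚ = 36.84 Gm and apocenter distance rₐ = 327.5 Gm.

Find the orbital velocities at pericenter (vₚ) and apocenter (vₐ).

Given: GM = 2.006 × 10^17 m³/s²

Convert to SI: rₚ = 36.84 Gm = 3.684e+10 m; rₐ = 327.5 Gm = 3.275e+11 m.
Use the vis-viva equation v² = GM(2/r − 1/a) with a = (rₚ + rₐ)/2 = (3.684e+10 + 3.275e+11)/2 = 1.8217e+11 m.
vₚ = √(GM · (2/rₚ − 1/a)) = √(2.006e+17 · (2/3.684e+10 − 1/1.8217e+11)) m/s ≈ 3129 m/s = 3.129 km/s.
vₐ = √(GM · (2/rₐ − 1/a)) = √(2.006e+17 · (2/3.275e+11 − 1/1.8217e+11)) m/s ≈ 352 m/s = 352 m/s.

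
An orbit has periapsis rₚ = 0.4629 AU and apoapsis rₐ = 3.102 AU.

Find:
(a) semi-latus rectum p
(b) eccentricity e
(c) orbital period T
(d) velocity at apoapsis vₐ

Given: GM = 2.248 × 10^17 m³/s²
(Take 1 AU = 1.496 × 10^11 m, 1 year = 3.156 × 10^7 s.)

Convert to SI: rₚ = 0.4629 AU = 6.92498e+10 m; rₐ = 3.102 AU = 4.64059e+11 m.
(a) From a = (rₚ + rₐ)/2 = 2.66655e+11 m and e = (rₐ − rₚ)/(rₐ + rₚ) = 0.740301, p = a(1 − e²) = 2.66655e+11 · (1 − (0.740301)²) ≈ 1.205e+11 m
(b) e = (rₐ − rₚ)/(rₐ + rₚ) = (4.64059e+11 − 6.92498e+10)/(4.64059e+11 + 6.92498e+10) ≈ 0.7403
(c) With a = (rₚ + rₐ)/2 = 2.66655e+11 m, T = 2π √(a³/GM) = 2π √((2.66655e+11)³/2.248e+17) s ≈ 1.825e+09 s
(d) With a = (rₚ + rₐ)/2 = 2.66655e+11 m, vₐ = √(GM (2/rₐ − 1/a)) = √(2.248e+17 · (2/4.64059e+11 − 1/2.66655e+11)) m/s ≈ 354.7 m/s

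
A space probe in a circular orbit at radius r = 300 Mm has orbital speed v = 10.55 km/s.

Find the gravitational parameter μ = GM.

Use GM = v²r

Convert to SI: r = 300 Mm = 3e+08 m; v = 10.55 km/s = 10550 m/s.
For a circular orbit v² = GM/r, so GM = v² · r.
GM = (10550)² · 3e+08 m³/s² ≈ 3.339e+16 m³/s² = 3.339 × 10^16 m³/s².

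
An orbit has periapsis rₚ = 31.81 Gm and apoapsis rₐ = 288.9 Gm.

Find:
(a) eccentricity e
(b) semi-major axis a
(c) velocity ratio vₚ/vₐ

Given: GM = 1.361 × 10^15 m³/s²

Convert to SI: rₚ = 31.81 Gm = 3.181e+10 m; rₐ = 288.9 Gm = 2.889e+11 m.
(a) e = (rₐ − rₚ)/(rₐ + rₚ) = (2.889e+11 − 3.181e+10)/(2.889e+11 + 3.181e+10) ≈ 0.8016
(b) a = (rₚ + rₐ)/2 = (3.181e+10 + 2.889e+11)/2 ≈ 1.604e+11 m
(c) Conservation of angular momentum (rₚvₚ = rₐvₐ) gives vₚ/vₐ = rₐ/rₚ = 2.889e+11/3.181e+10 ≈ 9.082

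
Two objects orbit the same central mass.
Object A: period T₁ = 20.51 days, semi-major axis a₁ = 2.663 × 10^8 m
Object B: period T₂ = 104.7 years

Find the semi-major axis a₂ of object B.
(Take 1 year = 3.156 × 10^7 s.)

Convert to SI: T₁ = 20.51 days = 1.77206e+06 s; T₂ = 104.7 years = 3.30433e+09 s.
Kepler's third law: (T₁/T₂)² = (a₁/a₂)³ ⇒ a₂ = a₁ · (T₂/T₁)^(2/3).
T₂/T₁ = 3.30433e+09 / 1.77206e+06 = 1864.68.
a₂ = 2.663e+08 · (1864.68)^(2/3) m ≈ 4.034e+10 m = 4.034 × 10^10 m.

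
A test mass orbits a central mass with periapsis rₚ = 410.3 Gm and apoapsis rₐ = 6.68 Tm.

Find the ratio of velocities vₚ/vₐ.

Convert to SI: rₚ = 410.3 Gm = 4.103e+11 m; rₐ = 6.68 Tm = 6.68e+12 m.
Conservation of angular momentum gives rₚvₚ = rₐvₐ, so vₚ/vₐ = rₐ/rₚ.
vₚ/vₐ = 6.68e+12 / 4.103e+11 ≈ 16.28.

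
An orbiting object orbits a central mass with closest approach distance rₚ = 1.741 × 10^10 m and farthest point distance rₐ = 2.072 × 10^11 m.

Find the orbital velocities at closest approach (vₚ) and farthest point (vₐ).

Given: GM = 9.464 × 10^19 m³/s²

Use the vis-viva equation v² = GM(2/r − 1/a) with a = (rₚ + rₐ)/2 = (1.741e+10 + 2.072e+11)/2 = 1.12305e+11 m.
vₚ = √(GM · (2/rₚ − 1/a)) = √(9.464e+19 · (2/1.741e+10 − 1/1.12305e+11)) m/s ≈ 1.001e+05 m/s = 100.1 km/s.
vₐ = √(GM · (2/rₐ − 1/a)) = √(9.464e+19 · (2/2.072e+11 − 1/1.12305e+11)) m/s ≈ 8415 m/s = 8.415 km/s.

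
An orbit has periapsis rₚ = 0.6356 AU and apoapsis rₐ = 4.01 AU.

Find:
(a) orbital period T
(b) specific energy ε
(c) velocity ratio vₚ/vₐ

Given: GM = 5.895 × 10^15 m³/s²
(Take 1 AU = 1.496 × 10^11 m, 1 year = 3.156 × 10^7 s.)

Convert to SI: rₚ = 0.6356 AU = 9.50858e+10 m; rₐ = 4.01 AU = 5.99896e+11 m.
(a) With a = (rₚ + rₐ)/2 = 3.47491e+11 m, T = 2π √(a³/GM) = 2π √((3.47491e+11)³/5.895e+15) s ≈ 1.676e+10 s
(b) With a = (rₚ + rₐ)/2 = 3.47491e+11 m, ε = −GM/(2a) = −5.895e+15/(2 · 3.47491e+11) J/kg ≈ -8482 J/kg
(c) Conservation of angular momentum (rₚvₚ = rₐvₐ) gives vₚ/vₐ = rₐ/rₚ = 5.99896e+11/9.50858e+10 ≈ 6.309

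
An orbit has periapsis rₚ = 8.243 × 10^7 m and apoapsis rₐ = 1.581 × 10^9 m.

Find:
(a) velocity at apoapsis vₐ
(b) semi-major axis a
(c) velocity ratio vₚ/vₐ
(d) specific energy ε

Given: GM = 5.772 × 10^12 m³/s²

(a) With a = (rₚ + rₐ)/2 = 8.31715e+08 m, vₐ = √(GM (2/rₐ − 1/a)) = √(5.772e+12 · (2/1.581e+09 − 1/8.31715e+08)) m/s ≈ 19.02 m/s
(b) a = (rₚ + rₐ)/2 = (8.243e+07 + 1.581e+09)/2 ≈ 8.317e+08 m
(c) Conservation of angular momentum (rₚvₚ = rₐvₐ) gives vₚ/vₐ = rₐ/rₚ = 1.581e+09/8.243e+07 ≈ 19.18
(d) With a = (rₚ + rₐ)/2 = 8.31715e+08 m, ε = −GM/(2a) = −5.772e+12/(2 · 8.31715e+08) J/kg ≈ -3470 J/kg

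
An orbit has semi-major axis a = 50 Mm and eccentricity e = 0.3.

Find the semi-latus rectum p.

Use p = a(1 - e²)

Convert to SI: a = 50 Mm = 5e+07 m.
p = a (1 − e²).
p = 5e+07 · (1 − (0.3)²) = 5e+07 · 0.91 ≈ 4.55e+07 m = 45.5 Mm.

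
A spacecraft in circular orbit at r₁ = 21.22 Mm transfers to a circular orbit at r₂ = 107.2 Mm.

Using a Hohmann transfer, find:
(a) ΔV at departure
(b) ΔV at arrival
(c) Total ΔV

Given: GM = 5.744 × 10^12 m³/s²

Convert to SI: r₁ = 21.22 Mm = 2.122e+07 m; r₂ = 107.2 Mm = 1.072e+08 m.
Transfer semi-major axis: a_t = (r₁ + r₂)/2 = (2.122e+07 + 1.072e+08)/2 = 6.421e+07 m.
Circular speeds: v₁ = √(GM/r₁) = 520.277 m/s, v₂ = √(GM/r₂) = 231.478 m/s.
Transfer speeds (vis-viva v² = GM(2/r − 1/a_t)): v₁ᵗ = 672.25 m/s, v₂ᵗ = 133.07 m/s.
(a) ΔV₁ = |v₁ᵗ − v₁| ≈ 152 m/s = 152 m/s.
(b) ΔV₂ = |v₂ − v₂ᵗ| ≈ 98.41 m/s = 98.41 m/s.
(c) ΔV_total = ΔV₁ + ΔV₂ ≈ 250.4 m/s = 250.4 m/s.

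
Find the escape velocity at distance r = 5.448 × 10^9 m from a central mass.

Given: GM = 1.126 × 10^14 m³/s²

Escape velocity comes from setting total energy to zero: ½v² − GM/r = 0 ⇒ v_esc = √(2GM / r).
v_esc = √(2 · 1.126e+14 / 5.448e+09) m/s ≈ 203.3 m/s = 203.3 m/s.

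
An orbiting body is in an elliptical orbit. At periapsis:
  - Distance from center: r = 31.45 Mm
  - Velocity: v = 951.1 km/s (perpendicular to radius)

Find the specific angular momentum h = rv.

Convert to SI: r = 31.45 Mm = 3.145e+07 m; v = 951.1 km/s = 951100 m/s.
With v perpendicular to r, h = r · v.
h = 3.145e+07 · 951100 m²/s ≈ 2.991e+13 m²/s.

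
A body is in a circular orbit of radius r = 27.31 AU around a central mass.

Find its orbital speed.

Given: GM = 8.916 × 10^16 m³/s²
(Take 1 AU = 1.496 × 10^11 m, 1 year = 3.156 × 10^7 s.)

Convert to SI: r = 27.31 AU = 4.08558e+12 m.
For a circular orbit, gravity supplies the centripetal force, so v = √(GM / r).
v = √(8.916e+16 / 4.08558e+12) m/s ≈ 147.7 m/s = 0.03116 AU/year.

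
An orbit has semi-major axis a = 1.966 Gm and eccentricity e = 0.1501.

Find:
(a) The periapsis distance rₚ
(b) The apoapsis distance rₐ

Convert to SI: a = 1.966 Gm = 1.966e+09 m.
(a) rₚ = a(1 − e) = 1.966e+09 · (1 − 0.1501) = 1.966e+09 · 0.8499 ≈ 1.671e+09 m = 1.671 Gm.
(b) rₐ = a(1 + e) = 1.966e+09 · (1 + 0.1501) = 1.966e+09 · 1.1501 ≈ 2.261e+09 m = 2.261 Gm.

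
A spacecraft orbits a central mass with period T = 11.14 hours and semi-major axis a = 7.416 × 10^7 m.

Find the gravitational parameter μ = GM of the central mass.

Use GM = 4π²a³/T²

Convert to SI: T = 11.14 hours = 40104 s.
GM = 4π² · a³ / T².
GM = 4π² · (7.416e+07)³ / (40104)² m³/s² ≈ 1.001e+16 m³/s² = 1.001 × 10^16 m³/s².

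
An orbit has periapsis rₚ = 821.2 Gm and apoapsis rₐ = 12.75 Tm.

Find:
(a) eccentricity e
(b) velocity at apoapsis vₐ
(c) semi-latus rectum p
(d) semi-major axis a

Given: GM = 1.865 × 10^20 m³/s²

Convert to SI: rₚ = 821.2 Gm = 8.212e+11 m; rₐ = 12.75 Tm = 1.275e+13 m.
(a) e = (rₐ − rₚ)/(rₐ + rₚ) = (1.275e+13 − 8.212e+11)/(1.275e+13 + 8.212e+11) ≈ 0.879
(b) With a = (rₚ + rₐ)/2 = 6.7856e+12 m, vₐ = √(GM (2/rₐ − 1/a)) = √(1.865e+20 · (2/1.275e+13 − 1/6.7856e+12)) m/s ≈ 1330 m/s
(c) From a = (rₚ + rₐ)/2 = 6.7856e+12 m and e = (rₐ − rₚ)/(rₐ + rₚ) = 0.878979, p = a(1 − e²) = 6.7856e+12 · (1 − (0.878979)²) ≈ 1.543e+12 m
(d) a = (rₚ + rₐ)/2 = (8.212e+11 + 1.275e+13)/2 ≈ 6.786e+12 m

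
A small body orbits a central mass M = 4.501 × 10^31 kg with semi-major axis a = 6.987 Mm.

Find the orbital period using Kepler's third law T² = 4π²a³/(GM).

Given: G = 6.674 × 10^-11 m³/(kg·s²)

Convert to SI: a = 6.987 Mm = 6.987e+06 m.
GM = G · M = 6.674e-11 · 4.501e+31 = 3.00397e+21 m³/s².
Kepler's third law: T = 2π √(a³ / GM).
Substituting a = 6.987e+06 m and GM = 3.00397e+21 m³/s²:
T = 2π √((6.987e+06)³ / 3.00397e+21) s
T ≈ 2.117 s = 2.117 seconds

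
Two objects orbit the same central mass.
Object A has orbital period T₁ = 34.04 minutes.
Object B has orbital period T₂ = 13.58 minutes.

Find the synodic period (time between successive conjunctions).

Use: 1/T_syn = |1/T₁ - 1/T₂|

Convert to SI: T₁ = 34.04 minutes = 2042.4 s; T₂ = 13.58 minutes = 814.8 s.
T_syn = |T₁ · T₂ / (T₁ − T₂)|.
T_syn = |2042.4 · 814.8 / (2042.4 − 814.8)| s ≈ 1356 s = 22.59 minutes.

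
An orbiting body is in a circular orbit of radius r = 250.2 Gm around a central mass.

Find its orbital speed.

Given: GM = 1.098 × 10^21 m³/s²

Convert to SI: r = 250.2 Gm = 2.502e+11 m.
For a circular orbit, gravity supplies the centripetal force, so v = √(GM / r).
v = √(1.098e+21 / 2.502e+11) m/s ≈ 6.625e+04 m/s = 66.25 km/s.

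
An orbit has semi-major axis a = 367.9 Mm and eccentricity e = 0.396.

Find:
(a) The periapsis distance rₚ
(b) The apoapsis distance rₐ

Convert to SI: a = 367.9 Mm = 3.679e+08 m.
(a) rₚ = a(1 − e) = 3.679e+08 · (1 − 0.396) = 3.679e+08 · 0.604 ≈ 2.222e+08 m = 222.2 Mm.
(b) rₐ = a(1 + e) = 3.679e+08 · (1 + 0.396) = 3.679e+08 · 1.396 ≈ 5.136e+08 m = 513.6 Mm.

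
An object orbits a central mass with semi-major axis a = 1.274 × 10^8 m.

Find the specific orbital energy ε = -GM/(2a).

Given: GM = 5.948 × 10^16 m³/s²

ε = −GM / (2a).
ε = −5.948e+16 / (2 · 1.274e+08) J/kg ≈ -2.334e+08 J/kg = -233.4 MJ/kg.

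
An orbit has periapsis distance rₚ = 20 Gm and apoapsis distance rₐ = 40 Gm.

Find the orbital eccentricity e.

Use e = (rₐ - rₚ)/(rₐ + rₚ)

Convert to SI: rₚ = 20 Gm = 2e+10 m; rₐ = 40 Gm = 4e+10 m.
e = (rₐ − rₚ) / (rₐ + rₚ).
e = (4e+10 − 2e+10) / (4e+10 + 2e+10) = 2e+10 / 6e+10 ≈ 0.3333.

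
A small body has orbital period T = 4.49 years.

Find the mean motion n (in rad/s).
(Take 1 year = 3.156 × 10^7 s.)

Convert to SI: T = 4.49 years = 1.41704e+08 s.
n = 2π / T.
n = 2π / 1.41704e+08 s ≈ 4.434e-08 rad/s.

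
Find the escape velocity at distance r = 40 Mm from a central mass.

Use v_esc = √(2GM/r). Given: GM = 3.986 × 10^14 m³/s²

Convert to SI: r = 40 Mm = 4e+07 m.
Escape velocity comes from setting total energy to zero: ½v² − GM/r = 0 ⇒ v_esc = √(2GM / r).
v_esc = √(2 · 3.986e+14 / 4e+07) m/s ≈ 4464 m/s = 4.464 km/s.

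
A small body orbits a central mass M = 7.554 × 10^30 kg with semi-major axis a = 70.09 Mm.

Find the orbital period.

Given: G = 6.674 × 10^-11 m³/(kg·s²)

Convert to SI: a = 70.09 Mm = 7.009e+07 m.
GM = G · M = 6.674e-11 · 7.554e+30 = 5.04154e+20 m³/s².
Kepler's third law: T = 2π √(a³ / GM).
Substituting a = 7.009e+07 m and GM = 5.04154e+20 m³/s²:
T = 2π √((7.009e+07)³ / 5.04154e+20) s
T ≈ 164.2 s = 2.737 minutes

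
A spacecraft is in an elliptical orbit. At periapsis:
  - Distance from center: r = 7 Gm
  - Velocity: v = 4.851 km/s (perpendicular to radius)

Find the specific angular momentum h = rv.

Convert to SI: r = 7 Gm = 7e+09 m; v = 4.851 km/s = 4851 m/s.
With v perpendicular to r, h = r · v.
h = 7e+09 · 4851 m²/s ≈ 3.396e+13 m²/s.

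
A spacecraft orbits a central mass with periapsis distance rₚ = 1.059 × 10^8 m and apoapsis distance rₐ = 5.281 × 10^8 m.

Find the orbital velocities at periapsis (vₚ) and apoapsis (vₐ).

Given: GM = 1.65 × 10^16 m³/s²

Use the vis-viva equation v² = GM(2/r − 1/a) with a = (rₚ + rₐ)/2 = (1.059e+08 + 5.281e+08)/2 = 3.17e+08 m.
vₚ = √(GM · (2/rₚ − 1/a)) = √(1.65e+16 · (2/1.059e+08 − 1/3.17e+08)) m/s ≈ 1.611e+04 m/s = 16.11 km/s.
vₐ = √(GM · (2/rₐ − 1/a)) = √(1.65e+16 · (2/5.281e+08 − 1/3.17e+08)) m/s ≈ 3231 m/s = 3.231 km/s.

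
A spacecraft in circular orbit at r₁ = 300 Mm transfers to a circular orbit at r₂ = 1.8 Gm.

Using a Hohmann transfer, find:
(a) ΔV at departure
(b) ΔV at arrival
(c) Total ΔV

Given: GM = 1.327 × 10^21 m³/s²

Convert to SI: r₁ = 300 Mm = 3e+08 m; r₂ = 1.8 Gm = 1.8e+09 m.
Transfer semi-major axis: a_t = (r₁ + r₂)/2 = (3e+08 + 1.8e+09)/2 = 1.05e+09 m.
Circular speeds: v₁ = √(GM/r₁) = 2.10317e+06 m/s, v₂ = √(GM/r₂) = 858616 m/s.
Transfer speeds (vis-viva v² = GM(2/r − 1/a_t)): v₁ᵗ = 2.7537e+06 m/s, v₂ᵗ = 458950 m/s.
(a) ΔV₁ = |v₁ᵗ − v₁| ≈ 6.505e+05 m/s = 650.5 km/s.
(b) ΔV₂ = |v₂ − v₂ᵗ| ≈ 3.997e+05 m/s = 399.7 km/s.
(c) ΔV_total = ΔV₁ + ΔV₂ ≈ 1.05e+06 m/s = 1050 km/s.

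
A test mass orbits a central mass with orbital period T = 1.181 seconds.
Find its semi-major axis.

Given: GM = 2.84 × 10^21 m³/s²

Invert Kepler's third law: a = (GM · T² / (4π²))^(1/3).
Substituting T = 1.181 s and GM = 2.84e+21 m³/s²:
a = (2.84e+21 · (1.181)² / (4π²))^(1/3) m
a ≈ 4.647e+06 m = 4.647 Mm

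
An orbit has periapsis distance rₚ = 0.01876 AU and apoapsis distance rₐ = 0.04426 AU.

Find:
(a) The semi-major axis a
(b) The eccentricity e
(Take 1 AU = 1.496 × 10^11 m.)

Convert to SI: rₚ = 0.01876 AU = 2.8065e+09 m; rₐ = 0.04426 AU = 6.6213e+09 m.
(a) a = (rₚ + rₐ) / 2 = (2.8065e+09 + 6.6213e+09) / 2 ≈ 4.714e+09 m = 0.03151 AU.
(b) e = (rₐ − rₚ) / (rₐ + rₚ) = (6.6213e+09 − 2.8065e+09) / (6.6213e+09 + 2.8065e+09) ≈ 0.4046.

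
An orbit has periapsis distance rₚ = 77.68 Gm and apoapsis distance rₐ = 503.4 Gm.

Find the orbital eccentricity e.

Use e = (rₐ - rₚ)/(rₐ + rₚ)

Convert to SI: rₚ = 77.68 Gm = 7.768e+10 m; rₐ = 503.4 Gm = 5.034e+11 m.
e = (rₐ − rₚ) / (rₐ + rₚ).
e = (5.034e+11 − 7.768e+10) / (5.034e+11 + 7.768e+10) = 4.2572e+11 / 5.8108e+11 ≈ 0.7326.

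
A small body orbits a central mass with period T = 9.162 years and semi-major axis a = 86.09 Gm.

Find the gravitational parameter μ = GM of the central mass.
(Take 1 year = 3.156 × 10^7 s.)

Convert to SI: T = 9.162 years = 2.89153e+08 s; a = 86.09 Gm = 8.609e+10 m.
GM = 4π² · a³ / T².
GM = 4π² · (8.609e+10)³ / (2.89153e+08)² m³/s² ≈ 3.013e+17 m³/s² = 3.013 × 10^17 m³/s².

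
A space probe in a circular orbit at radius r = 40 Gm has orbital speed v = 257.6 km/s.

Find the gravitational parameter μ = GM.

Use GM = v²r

Convert to SI: r = 40 Gm = 4e+10 m; v = 257.6 km/s = 257600 m/s.
For a circular orbit v² = GM/r, so GM = v² · r.
GM = (257600)² · 4e+10 m³/s² ≈ 2.654e+21 m³/s² = 2.654 × 10^21 m³/s².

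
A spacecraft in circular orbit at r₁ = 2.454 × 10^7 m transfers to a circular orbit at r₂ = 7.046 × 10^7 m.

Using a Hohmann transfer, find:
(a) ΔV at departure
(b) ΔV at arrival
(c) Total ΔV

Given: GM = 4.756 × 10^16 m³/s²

Transfer semi-major axis: a_t = (r₁ + r₂)/2 = (2.454e+07 + 7.046e+07)/2 = 4.75e+07 m.
Circular speeds: v₁ = √(GM/r₁) = 44023.4 m/s, v₂ = √(GM/r₂) = 25980.6 m/s.
Transfer speeds (vis-viva v² = GM(2/r − 1/a_t)): v₁ᵗ = 53617.7 m/s, v₂ᵗ = 18674.1 m/s.
(a) ΔV₁ = |v₁ᵗ − v₁| ≈ 9594 m/s = 9.594 km/s.
(b) ΔV₂ = |v₂ − v₂ᵗ| ≈ 7307 m/s = 7.307 km/s.
(c) ΔV_total = ΔV₁ + ΔV₂ ≈ 1.69e+04 m/s = 16.9 km/s.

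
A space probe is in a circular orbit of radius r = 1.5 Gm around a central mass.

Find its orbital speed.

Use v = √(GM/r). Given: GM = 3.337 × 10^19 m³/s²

Convert to SI: r = 1.5 Gm = 1.5e+09 m.
For a circular orbit, gravity supplies the centripetal force, so v = √(GM / r).
v = √(3.337e+19 / 1.5e+09) m/s ≈ 1.492e+05 m/s = 149.2 km/s.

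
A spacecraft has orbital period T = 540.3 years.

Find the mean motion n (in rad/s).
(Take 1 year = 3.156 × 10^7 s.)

Convert to SI: T = 540.3 years = 1.70519e+10 s.
n = 2π / T.
n = 2π / 1.70519e+10 s ≈ 3.685e-10 rad/s.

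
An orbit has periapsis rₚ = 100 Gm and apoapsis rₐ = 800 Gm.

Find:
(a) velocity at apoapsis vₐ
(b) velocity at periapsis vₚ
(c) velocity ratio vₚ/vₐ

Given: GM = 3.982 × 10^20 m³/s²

Convert to SI: rₚ = 100 Gm = 1e+11 m; rₐ = 800 Gm = 8e+11 m.
(a) With a = (rₚ + rₐ)/2 = 4.5e+11 m, vₐ = √(GM (2/rₐ − 1/a)) = √(3.982e+20 · (2/8e+11 − 1/4.5e+11)) m/s ≈ 1.052e+04 m/s
(b) With a = (rₚ + rₐ)/2 = 4.5e+11 m, vₚ = √(GM (2/rₚ − 1/a)) = √(3.982e+20 · (2/1e+11 − 1/4.5e+11)) m/s ≈ 8.414e+04 m/s
(c) Conservation of angular momentum (rₚvₚ = rₐvₐ) gives vₚ/vₐ = rₐ/rₚ = 8e+11/1e+11 ≈ 8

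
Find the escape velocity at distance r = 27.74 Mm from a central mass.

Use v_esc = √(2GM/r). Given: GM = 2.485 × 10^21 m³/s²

Convert to SI: r = 27.74 Mm = 2.774e+07 m.
Escape velocity comes from setting total energy to zero: ½v² − GM/r = 0 ⇒ v_esc = √(2GM / r).
v_esc = √(2 · 2.485e+21 / 2.774e+07) m/s ≈ 1.339e+07 m/s = 1.339e+04 km/s.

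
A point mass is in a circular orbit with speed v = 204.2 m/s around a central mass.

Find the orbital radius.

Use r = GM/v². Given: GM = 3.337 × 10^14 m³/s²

For a circular orbit, v² = GM / r, so r = GM / v².
r = 3.337e+14 / (204.2)² m ≈ 8.003e+09 m = 8.003 Gm.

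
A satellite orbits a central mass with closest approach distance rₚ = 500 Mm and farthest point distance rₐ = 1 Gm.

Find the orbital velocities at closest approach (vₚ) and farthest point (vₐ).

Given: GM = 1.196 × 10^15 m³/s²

Convert to SI: rₚ = 500 Mm = 5e+08 m; rₐ = 1 Gm = 1e+09 m.
Use the vis-viva equation v² = GM(2/r − 1/a) with a = (rₚ + rₐ)/2 = (5e+08 + 1e+09)/2 = 7.5e+08 m.
vₚ = √(GM · (2/rₚ − 1/a)) = √(1.196e+15 · (2/5e+08 − 1/7.5e+08)) m/s ≈ 1786 m/s = 1.786 km/s.
vₐ = √(GM · (2/rₐ − 1/a)) = √(1.196e+15 · (2/1e+09 − 1/7.5e+08)) m/s ≈ 892.9 m/s = 892.9 m/s.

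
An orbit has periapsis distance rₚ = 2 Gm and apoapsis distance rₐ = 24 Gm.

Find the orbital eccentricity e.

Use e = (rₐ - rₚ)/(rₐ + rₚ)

Convert to SI: rₚ = 2 Gm = 2e+09 m; rₐ = 24 Gm = 2.4e+10 m.
e = (rₐ − rₚ) / (rₐ + rₚ).
e = (2.4e+10 − 2e+09) / (2.4e+10 + 2e+09) = 2.2e+10 / 2.6e+10 ≈ 0.8462.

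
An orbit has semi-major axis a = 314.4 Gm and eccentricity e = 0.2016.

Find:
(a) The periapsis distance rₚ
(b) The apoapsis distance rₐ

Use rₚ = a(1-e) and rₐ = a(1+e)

Convert to SI: a = 314.4 Gm = 3.144e+11 m.
(a) rₚ = a(1 − e) = 3.144e+11 · (1 − 0.2016) = 3.144e+11 · 0.7984 ≈ 2.51e+11 m = 251 Gm.
(b) rₐ = a(1 + e) = 3.144e+11 · (1 + 0.2016) = 3.144e+11 · 1.2016 ≈ 3.778e+11 m = 377.8 Gm.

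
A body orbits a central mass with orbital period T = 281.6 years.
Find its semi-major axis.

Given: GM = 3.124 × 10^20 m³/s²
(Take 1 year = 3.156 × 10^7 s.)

Convert to SI: T = 281.6 years = 8.8873e+09 s.
Invert Kepler's third law: a = (GM · T² / (4π²))^(1/3).
Substituting T = 8.8873e+09 s and GM = 3.124e+20 m³/s²:
a = (3.124e+20 · (8.8873e+09)² / (4π²))^(1/3) m
a ≈ 8.55e+12 m = 8.55 × 10^12 m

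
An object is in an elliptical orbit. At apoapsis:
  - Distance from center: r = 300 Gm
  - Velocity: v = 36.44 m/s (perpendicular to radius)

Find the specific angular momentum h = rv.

Convert to SI: r = 300 Gm = 3e+11 m.
With v perpendicular to r, h = r · v.
h = 3e+11 · 36.44 m²/s ≈ 1.093e+13 m²/s.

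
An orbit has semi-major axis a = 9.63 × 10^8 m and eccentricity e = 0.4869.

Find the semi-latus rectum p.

p = a (1 − e²).
p = 9.63e+08 · (1 − (0.4869)²) = 9.63e+08 · 0.762928 ≈ 7.347e+08 m = 7.347 × 10^8 m.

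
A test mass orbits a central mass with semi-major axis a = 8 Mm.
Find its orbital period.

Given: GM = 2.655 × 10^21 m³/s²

Convert to SI: a = 8 Mm = 8e+06 m.
Kepler's third law: T = 2π √(a³ / GM).
Substituting a = 8e+06 m and GM = 2.655e+21 m³/s²:
T = 2π √((8e+06)³ / 2.655e+21) s
T ≈ 2.759 s = 2.759 seconds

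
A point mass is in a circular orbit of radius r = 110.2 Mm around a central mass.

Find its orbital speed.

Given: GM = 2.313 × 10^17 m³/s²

Convert to SI: r = 110.2 Mm = 1.102e+08 m.
For a circular orbit, gravity supplies the centripetal force, so v = √(GM / r).
v = √(2.313e+17 / 1.102e+08) m/s ≈ 4.581e+04 m/s = 45.81 km/s.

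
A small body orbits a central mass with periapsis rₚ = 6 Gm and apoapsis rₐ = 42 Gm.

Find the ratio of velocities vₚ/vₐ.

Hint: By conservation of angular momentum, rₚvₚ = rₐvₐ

Convert to SI: rₚ = 6 Gm = 6e+09 m; rₐ = 42 Gm = 4.2e+10 m.
Conservation of angular momentum gives rₚvₚ = rₐvₐ, so vₚ/vₐ = rₐ/rₚ.
vₚ/vₐ = 4.2e+10 / 6e+09 ≈ 7.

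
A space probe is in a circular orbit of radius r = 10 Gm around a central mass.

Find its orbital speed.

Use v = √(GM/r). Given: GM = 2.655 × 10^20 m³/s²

Convert to SI: r = 10 Gm = 1e+10 m.
For a circular orbit, gravity supplies the centripetal force, so v = √(GM / r).
v = √(2.655e+20 / 1e+10) m/s ≈ 1.629e+05 m/s = 162.9 km/s.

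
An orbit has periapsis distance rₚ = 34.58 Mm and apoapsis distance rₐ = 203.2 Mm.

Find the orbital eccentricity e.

Convert to SI: rₚ = 34.58 Mm = 3.458e+07 m; rₐ = 203.2 Mm = 2.032e+08 m.
e = (rₐ − rₚ) / (rₐ + rₚ).
e = (2.032e+08 − 3.458e+07) / (2.032e+08 + 3.458e+07) = 1.6862e+08 / 2.3778e+08 ≈ 0.7091.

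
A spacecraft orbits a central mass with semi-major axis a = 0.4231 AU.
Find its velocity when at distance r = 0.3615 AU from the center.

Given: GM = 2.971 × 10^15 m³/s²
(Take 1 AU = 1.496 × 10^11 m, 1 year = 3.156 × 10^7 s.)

Convert to SI: a = 0.4231 AU = 6.32958e+10 m; r = 0.3615 AU = 5.40804e+10 m.
Vis-viva: v = √(GM · (2/r − 1/a)).
2/r − 1/a = 2/5.40804e+10 − 1/6.32958e+10 = 2.11831e-11 m⁻¹.
v = √(2.971e+15 · 2.11831e-11) m/s ≈ 250.9 m/s = 0.05292 AU/year.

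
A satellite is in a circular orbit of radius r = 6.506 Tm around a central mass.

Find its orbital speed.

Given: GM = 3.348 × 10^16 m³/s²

Convert to SI: r = 6.506 Tm = 6.506e+12 m.
For a circular orbit, gravity supplies the centripetal force, so v = √(GM / r).
v = √(3.348e+16 / 6.506e+12) m/s ≈ 71.74 m/s = 71.74 m/s.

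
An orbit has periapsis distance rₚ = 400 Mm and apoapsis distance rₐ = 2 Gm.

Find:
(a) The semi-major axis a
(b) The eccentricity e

Convert to SI: rₚ = 400 Mm = 4e+08 m; rₐ = 2 Gm = 2e+09 m.
(a) a = (rₚ + rₐ) / 2 = (4e+08 + 2e+09) / 2 ≈ 1.2e+09 m = 1.2 Gm.
(b) e = (rₐ − rₚ) / (rₐ + rₚ) = (2e+09 − 4e+08) / (2e+09 + 4e+08) ≈ 0.6667.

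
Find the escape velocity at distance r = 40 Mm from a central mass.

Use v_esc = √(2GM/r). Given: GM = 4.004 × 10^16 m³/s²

Convert to SI: r = 40 Mm = 4e+07 m.
Escape velocity comes from setting total energy to zero: ½v² − GM/r = 0 ⇒ v_esc = √(2GM / r).
v_esc = √(2 · 4.004e+16 / 4e+07) m/s ≈ 4.474e+04 m/s = 44.74 km/s.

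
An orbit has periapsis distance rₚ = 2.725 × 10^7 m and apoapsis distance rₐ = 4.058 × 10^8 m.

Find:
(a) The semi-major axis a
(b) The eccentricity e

(a) a = (rₚ + rₐ) / 2 = (2.725e+07 + 4.058e+08) / 2 ≈ 2.165e+08 m = 2.165 × 10^8 m.
(b) e = (rₐ − rₚ) / (rₐ + rₚ) = (4.058e+08 − 2.725e+07) / (4.058e+08 + 2.725e+07) ≈ 0.8741.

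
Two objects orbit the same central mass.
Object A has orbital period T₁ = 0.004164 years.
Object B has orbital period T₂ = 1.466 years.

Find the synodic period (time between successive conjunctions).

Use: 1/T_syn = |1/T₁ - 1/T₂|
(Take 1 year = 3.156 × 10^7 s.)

Convert to SI: T₁ = 0.004164 years = 131416 s; T₂ = 1.466 years = 4.6267e+07 s.
T_syn = |T₁ · T₂ / (T₁ − T₂)|.
T_syn = |131416 · 4.6267e+07 / (131416 − 4.6267e+07)| s ≈ 1.318e+05 s = 0.004176 years.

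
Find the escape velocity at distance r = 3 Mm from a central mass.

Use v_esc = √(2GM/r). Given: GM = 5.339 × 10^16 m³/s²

Convert to SI: r = 3 Mm = 3e+06 m.
Escape velocity comes from setting total energy to zero: ½v² − GM/r = 0 ⇒ v_esc = √(2GM / r).
v_esc = √(2 · 5.339e+16 / 3e+06) m/s ≈ 1.887e+05 m/s = 188.7 km/s.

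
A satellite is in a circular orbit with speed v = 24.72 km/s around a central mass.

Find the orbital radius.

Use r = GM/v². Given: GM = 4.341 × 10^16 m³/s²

Convert to SI: v = 24.72 km/s = 24720 m/s.
For a circular orbit, v² = GM / r, so r = GM / v².
r = 4.341e+16 / (24720)² m ≈ 7.104e+07 m = 71.04 Mm.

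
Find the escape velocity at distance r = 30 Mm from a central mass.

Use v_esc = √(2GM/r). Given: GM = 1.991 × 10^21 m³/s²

Convert to SI: r = 30 Mm = 3e+07 m.
Escape velocity comes from setting total energy to zero: ½v² − GM/r = 0 ⇒ v_esc = √(2GM / r).
v_esc = √(2 · 1.991e+21 / 3e+07) m/s ≈ 1.152e+07 m/s = 1.152e+04 km/s.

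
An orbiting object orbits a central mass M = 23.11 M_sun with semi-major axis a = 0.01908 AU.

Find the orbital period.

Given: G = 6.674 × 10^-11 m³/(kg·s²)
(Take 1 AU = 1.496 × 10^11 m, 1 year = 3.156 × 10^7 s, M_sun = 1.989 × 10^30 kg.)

Convert to SI: a = 0.01908 AU = 2.85437e+09 m; M = 23.11 M_sun = 4.59658e+31 kg.
GM = G · M = 6.674e-11 · 4.59658e+31 = 3.06776e+21 m³/s².
Kepler's third law: T = 2π √(a³ / GM).
Substituting a = 2.85437e+09 m and GM = 3.06776e+21 m³/s²:
T = 2π √((2.85437e+09)³ / 3.06776e+21) s
T ≈ 1.73e+04 s = 0.0005481 years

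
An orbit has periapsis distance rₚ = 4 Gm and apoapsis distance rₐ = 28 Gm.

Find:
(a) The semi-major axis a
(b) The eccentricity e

Convert to SI: rₚ = 4 Gm = 4e+09 m; rₐ = 28 Gm = 2.8e+10 m.
(a) a = (rₚ + rₐ) / 2 = (4e+09 + 2.8e+10) / 2 ≈ 1.6e+10 m = 16 Gm.
(b) e = (rₐ − rₚ) / (rₐ + rₚ) = (2.8e+10 − 4e+09) / (2.8e+10 + 4e+09) ≈ 0.75.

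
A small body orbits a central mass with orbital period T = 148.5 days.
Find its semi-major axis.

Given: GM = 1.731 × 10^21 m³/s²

Convert to SI: T = 148.5 days = 1.28304e+07 s.
Invert Kepler's third law: a = (GM · T² / (4π²))^(1/3).
Substituting T = 1.28304e+07 s and GM = 1.731e+21 m³/s²:
a = (1.731e+21 · (1.28304e+07)² / (4π²))^(1/3) m
a ≈ 1.933e+11 m = 1.933 × 10^11 m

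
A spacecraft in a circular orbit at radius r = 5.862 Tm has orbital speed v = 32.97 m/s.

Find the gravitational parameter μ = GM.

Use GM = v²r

Convert to SI: r = 5.862 Tm = 5.862e+12 m.
For a circular orbit v² = GM/r, so GM = v² · r.
GM = (32.97)² · 5.862e+12 m³/s² ≈ 6.372e+15 m³/s² = 6.372 × 10^15 m³/s².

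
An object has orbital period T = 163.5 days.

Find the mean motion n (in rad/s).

Convert to SI: T = 163.5 days = 1.41264e+07 s.
n = 2π / T.
n = 2π / 1.41264e+07 s ≈ 4.448e-07 rad/s.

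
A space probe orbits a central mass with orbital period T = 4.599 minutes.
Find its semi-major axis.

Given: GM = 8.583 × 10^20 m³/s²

Convert to SI: T = 4.599 minutes = 275.94 s.
Invert Kepler's third law: a = (GM · T² / (4π²))^(1/3).
Substituting T = 275.94 s and GM = 8.583e+20 m³/s²:
a = (8.583e+20 · (275.94)² / (4π²))^(1/3) m
a ≈ 1.183e+08 m = 118.3 Mm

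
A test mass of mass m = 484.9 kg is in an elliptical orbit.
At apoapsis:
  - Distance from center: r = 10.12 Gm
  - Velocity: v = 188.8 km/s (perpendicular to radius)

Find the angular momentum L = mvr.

Convert to SI: r = 10.12 Gm = 1.012e+10 m; v = 188.8 km/s = 188800 m/s.
Since v is perpendicular to r, L = m · v · r.
L = 484.9 · 188800 · 1.012e+10 kg·m²/s ≈ 9.265e+17 kg·m²/s.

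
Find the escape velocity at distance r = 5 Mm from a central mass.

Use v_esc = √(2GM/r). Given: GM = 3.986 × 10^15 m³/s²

Convert to SI: r = 5 Mm = 5e+06 m.
Escape velocity comes from setting total energy to zero: ½v² − GM/r = 0 ⇒ v_esc = √(2GM / r).
v_esc = √(2 · 3.986e+15 / 5e+06) m/s ≈ 3.993e+04 m/s = 39.93 km/s.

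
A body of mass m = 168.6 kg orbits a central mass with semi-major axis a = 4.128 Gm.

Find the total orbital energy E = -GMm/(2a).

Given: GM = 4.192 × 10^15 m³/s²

Convert to SI: a = 4.128 Gm = 4.128e+09 m.
E = −GMm / (2a).
E = −4.192e+15 · 168.6 / (2 · 4.128e+09) J ≈ -8.561e+07 J = -85.61 MJ.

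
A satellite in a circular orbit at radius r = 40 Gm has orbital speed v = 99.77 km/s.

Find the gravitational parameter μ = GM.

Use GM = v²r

Convert to SI: r = 40 Gm = 4e+10 m; v = 99.77 km/s = 99770 m/s.
For a circular orbit v² = GM/r, so GM = v² · r.
GM = (99770)² · 4e+10 m³/s² ≈ 3.982e+20 m³/s² = 3.982 × 10^20 m³/s².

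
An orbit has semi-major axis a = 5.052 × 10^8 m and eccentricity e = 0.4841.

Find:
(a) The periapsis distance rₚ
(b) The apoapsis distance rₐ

(a) rₚ = a(1 − e) = 5.052e+08 · (1 − 0.4841) = 5.052e+08 · 0.5159 ≈ 2.606e+08 m = 2.606 × 10^8 m.
(b) rₐ = a(1 + e) = 5.052e+08 · (1 + 0.4841) = 5.052e+08 · 1.4841 ≈ 7.498e+08 m = 7.498 × 10^8 m.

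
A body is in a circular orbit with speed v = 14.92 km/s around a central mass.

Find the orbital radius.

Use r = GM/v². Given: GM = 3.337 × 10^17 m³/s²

Convert to SI: v = 14.92 km/s = 14920 m/s.
For a circular orbit, v² = GM / r, so r = GM / v².
r = 3.337e+17 / (14920)² m ≈ 1.499e+09 m = 1.499 Gm.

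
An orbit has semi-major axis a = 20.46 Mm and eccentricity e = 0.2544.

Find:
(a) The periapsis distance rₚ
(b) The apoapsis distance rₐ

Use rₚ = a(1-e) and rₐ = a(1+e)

Convert to SI: a = 20.46 Mm = 2.046e+07 m.
(a) rₚ = a(1 − e) = 2.046e+07 · (1 − 0.2544) = 2.046e+07 · 0.7456 ≈ 1.525e+07 m = 15.25 Mm.
(b) rₐ = a(1 + e) = 2.046e+07 · (1 + 0.2544) = 2.046e+07 · 1.2544 ≈ 2.567e+07 m = 25.67 Mm.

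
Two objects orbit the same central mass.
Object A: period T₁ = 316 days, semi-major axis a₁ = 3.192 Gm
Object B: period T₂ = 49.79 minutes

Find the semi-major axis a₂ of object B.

Convert to SI: T₁ = 316 days = 2.73024e+07 s; a₁ = 3.192 Gm = 3.192e+09 m; T₂ = 49.79 minutes = 2987.4 s.
Kepler's third law: (T₁/T₂)² = (a₁/a₂)³ ⇒ a₂ = a₁ · (T₂/T₁)^(2/3).
T₂/T₁ = 2987.4 / 2.73024e+07 = 0.000109419.
a₂ = 3.192e+09 · (0.000109419)^(2/3) m ≈ 7.302e+06 m = 7.302 Mm.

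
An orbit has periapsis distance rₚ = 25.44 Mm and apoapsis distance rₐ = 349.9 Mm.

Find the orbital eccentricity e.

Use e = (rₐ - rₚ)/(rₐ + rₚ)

Convert to SI: rₚ = 25.44 Mm = 2.544e+07 m; rₐ = 349.9 Mm = 3.499e+08 m.
e = (rₐ − rₚ) / (rₐ + rₚ).
e = (3.499e+08 − 2.544e+07) / (3.499e+08 + 2.544e+07) = 3.2446e+08 / 3.7534e+08 ≈ 0.8644.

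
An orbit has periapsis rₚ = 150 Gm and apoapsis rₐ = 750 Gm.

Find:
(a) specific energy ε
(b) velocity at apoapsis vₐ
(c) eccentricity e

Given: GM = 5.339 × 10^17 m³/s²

Convert to SI: rₚ = 150 Gm = 1.5e+11 m; rₐ = 750 Gm = 7.5e+11 m.
(a) With a = (rₚ + rₐ)/2 = 4.5e+11 m, ε = −GM/(2a) = −5.339e+17/(2 · 4.5e+11) J/kg ≈ -5.932e+05 J/kg
(b) With a = (rₚ + rₐ)/2 = 4.5e+11 m, vₐ = √(GM (2/rₐ − 1/a)) = √(5.339e+17 · (2/7.5e+11 − 1/4.5e+11)) m/s ≈ 487.1 m/s
(c) e = (rₐ − rₚ)/(rₐ + rₚ) = (7.5e+11 − 1.5e+11)/(7.5e+11 + 1.5e+11) ≈ 0.6667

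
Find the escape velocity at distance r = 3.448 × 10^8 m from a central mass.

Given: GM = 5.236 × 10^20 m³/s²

Escape velocity comes from setting total energy to zero: ½v² − GM/r = 0 ⇒ v_esc = √(2GM / r).
v_esc = √(2 · 5.236e+20 / 3.448e+08) m/s ≈ 1.743e+06 m/s = 1743 km/s.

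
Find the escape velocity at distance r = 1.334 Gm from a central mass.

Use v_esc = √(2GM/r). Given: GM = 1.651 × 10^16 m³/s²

Convert to SI: r = 1.334 Gm = 1.334e+09 m.
Escape velocity comes from setting total energy to zero: ½v² − GM/r = 0 ⇒ v_esc = √(2GM / r).
v_esc = √(2 · 1.651e+16 / 1.334e+09) m/s ≈ 4975 m/s = 4.975 km/s.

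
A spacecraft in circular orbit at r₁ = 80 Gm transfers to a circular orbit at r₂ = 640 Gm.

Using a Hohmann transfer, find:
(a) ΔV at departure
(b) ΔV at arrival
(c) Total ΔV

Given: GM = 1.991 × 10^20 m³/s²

Convert to SI: r₁ = 80 Gm = 8e+10 m; r₂ = 640 Gm = 6.4e+11 m.
Transfer semi-major axis: a_t = (r₁ + r₂)/2 = (8e+10 + 6.4e+11)/2 = 3.6e+11 m.
Circular speeds: v₁ = √(GM/r₁) = 49887.4 m/s, v₂ = √(GM/r₂) = 17637.8 m/s.
Transfer speeds (vis-viva v² = GM(2/r − 1/a_t)): v₁ᵗ = 66516.5 m/s, v₂ᵗ = 8314.56 m/s.
(a) ΔV₁ = |v₁ᵗ − v₁| ≈ 1.663e+04 m/s = 16.63 km/s.
(b) ΔV₂ = |v₂ − v₂ᵗ| ≈ 9323 m/s = 9.323 km/s.
(c) ΔV_total = ΔV₁ + ΔV₂ ≈ 2.595e+04 m/s = 25.95 km/s.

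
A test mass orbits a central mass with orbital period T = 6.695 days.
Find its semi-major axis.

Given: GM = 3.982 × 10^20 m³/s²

Convert to SI: T = 6.695 days = 578448 s.
Invert Kepler's third law: a = (GM · T² / (4π²))^(1/3).
Substituting T = 578448 s and GM = 3.982e+20 m³/s²:
a = (3.982e+20 · (578448)² / (4π²))^(1/3) m
a ≈ 1.5e+10 m = 15 Gm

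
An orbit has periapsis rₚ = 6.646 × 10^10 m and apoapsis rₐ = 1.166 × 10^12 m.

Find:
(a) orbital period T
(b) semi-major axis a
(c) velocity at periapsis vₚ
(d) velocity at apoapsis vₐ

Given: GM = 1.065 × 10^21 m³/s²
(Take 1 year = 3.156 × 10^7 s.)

(a) With a = (rₚ + rₐ)/2 = 6.1623e+11 m, T = 2π √(a³/GM) = 2π √((6.1623e+11)³/1.065e+21) s ≈ 9.314e+07 s
(b) a = (rₚ + rₐ)/2 = (6.646e+10 + 1.166e+12)/2 ≈ 6.162e+11 m
(c) With a = (rₚ + rₐ)/2 = 6.1623e+11 m, vₚ = √(GM (2/rₚ − 1/a)) = √(1.065e+21 · (2/6.646e+10 − 1/6.1623e+11)) m/s ≈ 1.741e+05 m/s
(d) With a = (rₚ + rₐ)/2 = 6.1623e+11 m, vₐ = √(GM (2/rₐ − 1/a)) = √(1.065e+21 · (2/1.166e+12 − 1/6.1623e+11)) m/s ≈ 9925 m/s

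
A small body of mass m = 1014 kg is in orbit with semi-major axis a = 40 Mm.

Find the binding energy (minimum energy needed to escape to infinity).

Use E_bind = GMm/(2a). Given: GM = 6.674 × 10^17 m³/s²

Convert to SI: a = 40 Mm = 4e+07 m.
Total orbital energy is E = −GMm/(2a); binding energy is E_bind = −E = GMm/(2a).
E_bind = 6.674e+17 · 1014 / (2 · 4e+07) J ≈ 8.459e+12 J = 8.459 TJ.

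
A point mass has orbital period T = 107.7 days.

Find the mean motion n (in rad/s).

Convert to SI: T = 107.7 days = 9.30528e+06 s.
n = 2π / T.
n = 2π / 9.30528e+06 s ≈ 6.752e-07 rad/s.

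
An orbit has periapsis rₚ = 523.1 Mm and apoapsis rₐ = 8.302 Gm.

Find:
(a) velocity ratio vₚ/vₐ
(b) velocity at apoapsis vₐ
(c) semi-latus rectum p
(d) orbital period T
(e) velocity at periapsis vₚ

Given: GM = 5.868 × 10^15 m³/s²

Convert to SI: rₚ = 523.1 Mm = 5.231e+08 m; rₐ = 8.302 Gm = 8.302e+09 m.
(a) Conservation of angular momentum (rₚvₚ = rₐvₐ) gives vₚ/vₐ = rₐ/rₚ = 8.302e+09/5.231e+08 ≈ 15.87
(b) With a = (rₚ + rₐ)/2 = 4.41255e+09 m, vₐ = √(GM (2/rₐ − 1/a)) = √(5.868e+15 · (2/8.302e+09 − 1/4.41255e+09)) m/s ≈ 289.5 m/s
(c) From a = (rₚ + rₐ)/2 = 4.41255e+09 m and e = (rₐ − rₚ)/(rₐ + rₚ) = 0.881452, p = a(1 − e²) = 4.41255e+09 · (1 − (0.881452)²) ≈ 9.842e+08 m
(d) With a = (rₚ + rₐ)/2 = 4.41255e+09 m, T = 2π √(a³/GM) = 2π √((4.41255e+09)³/5.868e+15) s ≈ 2.404e+07 s
(e) With a = (rₚ + rₐ)/2 = 4.41255e+09 m, vₚ = √(GM (2/rₚ − 1/a)) = √(5.868e+15 · (2/5.231e+08 − 1/4.41255e+09)) m/s ≈ 4594 m/s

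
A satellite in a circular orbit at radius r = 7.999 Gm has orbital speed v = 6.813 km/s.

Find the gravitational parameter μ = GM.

Convert to SI: r = 7.999 Gm = 7.999e+09 m; v = 6.813 km/s = 6813 m/s.
For a circular orbit v² = GM/r, so GM = v² · r.
GM = (6813)² · 7.999e+09 m³/s² ≈ 3.713e+17 m³/s² = 3.713 × 10^17 m³/s².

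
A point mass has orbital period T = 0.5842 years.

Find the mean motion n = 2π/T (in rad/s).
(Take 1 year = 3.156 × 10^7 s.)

Convert to SI: T = 0.5842 years = 1.84374e+07 s.
n = 2π / T.
n = 2π / 1.84374e+07 s ≈ 3.408e-07 rad/s.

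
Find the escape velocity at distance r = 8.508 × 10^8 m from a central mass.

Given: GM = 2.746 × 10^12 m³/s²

Escape velocity comes from setting total energy to zero: ½v² − GM/r = 0 ⇒ v_esc = √(2GM / r).
v_esc = √(2 · 2.746e+12 / 8.508e+08) m/s ≈ 80.34 m/s = 80.34 m/s.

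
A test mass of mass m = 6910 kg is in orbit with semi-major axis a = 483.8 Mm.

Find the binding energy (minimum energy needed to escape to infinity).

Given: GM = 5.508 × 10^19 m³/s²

Convert to SI: a = 483.8 Mm = 4.838e+08 m.
Total orbital energy is E = −GMm/(2a); binding energy is E_bind = −E = GMm/(2a).
E_bind = 5.508e+19 · 6910 / (2 · 4.838e+08) J ≈ 3.933e+14 J = 393.3 TJ.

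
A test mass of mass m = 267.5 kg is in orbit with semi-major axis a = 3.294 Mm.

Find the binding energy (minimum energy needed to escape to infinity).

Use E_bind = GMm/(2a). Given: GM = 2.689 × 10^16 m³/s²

Convert to SI: a = 3.294 Mm = 3.294e+06 m.
Total orbital energy is E = −GMm/(2a); binding energy is E_bind = −E = GMm/(2a).
E_bind = 2.689e+16 · 267.5 / (2 · 3.294e+06) J ≈ 1.092e+12 J = 1.092 TJ.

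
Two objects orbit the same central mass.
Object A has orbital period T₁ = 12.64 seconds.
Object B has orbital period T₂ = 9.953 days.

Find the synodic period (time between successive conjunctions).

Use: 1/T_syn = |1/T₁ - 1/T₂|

Convert to SI: T₂ = 9.953 days = 859939 s.
T_syn = |T₁ · T₂ / (T₁ − T₂)|.
T_syn = |12.64 · 859939 / (12.64 − 859939)| s ≈ 12.64 s = 12.64 seconds.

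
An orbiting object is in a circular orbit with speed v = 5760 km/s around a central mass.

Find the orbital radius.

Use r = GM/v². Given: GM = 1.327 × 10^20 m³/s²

Convert to SI: v = 5760 km/s = 5.76e+06 m/s.
For a circular orbit, v² = GM / r, so r = GM / v².
r = 1.327e+20 / (5.76e+06)² m ≈ 4e+06 m = 4 Mm.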